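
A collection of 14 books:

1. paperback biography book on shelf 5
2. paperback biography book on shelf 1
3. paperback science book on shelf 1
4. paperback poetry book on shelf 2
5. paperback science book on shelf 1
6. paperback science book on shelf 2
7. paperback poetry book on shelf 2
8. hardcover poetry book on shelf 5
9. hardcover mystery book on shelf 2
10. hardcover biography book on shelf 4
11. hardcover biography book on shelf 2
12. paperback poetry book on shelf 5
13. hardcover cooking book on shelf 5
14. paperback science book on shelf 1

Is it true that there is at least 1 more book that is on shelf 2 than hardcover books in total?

False

|books on shelf 2| = 5.
|hardcover books| = 5.
The claim requires 5 − 5 = 0 ≥ 1, which does not hold.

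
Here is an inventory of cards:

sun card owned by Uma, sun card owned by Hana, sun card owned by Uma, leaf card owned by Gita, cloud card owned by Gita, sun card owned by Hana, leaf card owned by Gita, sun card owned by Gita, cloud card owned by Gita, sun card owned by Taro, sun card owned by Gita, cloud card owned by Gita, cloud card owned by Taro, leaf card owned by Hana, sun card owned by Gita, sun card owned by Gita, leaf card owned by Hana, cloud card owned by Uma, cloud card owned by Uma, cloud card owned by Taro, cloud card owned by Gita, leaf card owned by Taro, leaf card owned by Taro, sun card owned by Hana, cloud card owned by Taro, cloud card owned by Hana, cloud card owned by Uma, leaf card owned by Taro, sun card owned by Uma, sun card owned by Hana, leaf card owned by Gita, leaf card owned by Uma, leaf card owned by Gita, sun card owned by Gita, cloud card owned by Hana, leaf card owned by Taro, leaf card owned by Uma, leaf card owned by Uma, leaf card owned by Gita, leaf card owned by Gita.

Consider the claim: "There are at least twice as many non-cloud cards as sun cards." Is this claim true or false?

True

There are 28 non-cloud cards.
There are 13 sun cards.
The claim requires 28 ≥ 2 × 13 = 26, which holds.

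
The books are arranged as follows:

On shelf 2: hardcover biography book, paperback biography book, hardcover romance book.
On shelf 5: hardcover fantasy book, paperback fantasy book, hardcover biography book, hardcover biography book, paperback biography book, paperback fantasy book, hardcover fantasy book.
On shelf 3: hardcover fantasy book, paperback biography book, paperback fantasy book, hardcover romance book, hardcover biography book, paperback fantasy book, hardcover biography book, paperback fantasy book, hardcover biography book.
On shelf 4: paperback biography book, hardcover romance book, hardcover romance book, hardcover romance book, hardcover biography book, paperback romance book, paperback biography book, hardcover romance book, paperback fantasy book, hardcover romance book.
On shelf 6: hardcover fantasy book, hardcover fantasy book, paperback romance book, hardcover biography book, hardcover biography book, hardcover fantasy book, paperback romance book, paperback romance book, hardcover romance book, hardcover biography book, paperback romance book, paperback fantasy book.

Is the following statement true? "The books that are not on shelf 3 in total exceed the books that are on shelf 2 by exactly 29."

|books that are not on shelf 3| = 32.
|books on shelf 2| = 3.
The claim requires 32 − 3 (= 29) to equal 29, which holds.

True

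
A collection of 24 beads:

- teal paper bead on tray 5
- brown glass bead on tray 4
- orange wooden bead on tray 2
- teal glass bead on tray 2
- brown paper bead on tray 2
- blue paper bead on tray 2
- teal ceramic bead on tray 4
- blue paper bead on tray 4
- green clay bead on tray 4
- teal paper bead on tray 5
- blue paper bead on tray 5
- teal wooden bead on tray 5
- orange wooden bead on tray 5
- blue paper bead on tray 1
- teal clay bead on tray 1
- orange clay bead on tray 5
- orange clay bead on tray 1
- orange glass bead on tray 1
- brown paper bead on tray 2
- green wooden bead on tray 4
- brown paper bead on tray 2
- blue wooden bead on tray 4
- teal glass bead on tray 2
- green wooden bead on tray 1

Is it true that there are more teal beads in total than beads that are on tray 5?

teal beads: 7.
beads on tray 5: 6.
The claim requires 7 > 6, which holds.

True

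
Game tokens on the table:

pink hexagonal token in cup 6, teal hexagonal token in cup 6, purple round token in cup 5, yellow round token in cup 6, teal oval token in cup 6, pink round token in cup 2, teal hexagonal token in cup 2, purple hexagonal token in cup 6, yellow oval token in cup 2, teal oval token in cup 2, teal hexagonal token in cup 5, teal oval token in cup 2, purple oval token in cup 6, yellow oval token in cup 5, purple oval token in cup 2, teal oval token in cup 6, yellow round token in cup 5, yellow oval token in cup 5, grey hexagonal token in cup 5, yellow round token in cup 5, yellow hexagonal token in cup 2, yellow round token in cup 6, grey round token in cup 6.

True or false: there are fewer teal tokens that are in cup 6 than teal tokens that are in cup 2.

There are 3 teal tokens in cup 6.
There are 3 teal tokens in cup 2.
The claim requires 3 < 3, which does not hold.

False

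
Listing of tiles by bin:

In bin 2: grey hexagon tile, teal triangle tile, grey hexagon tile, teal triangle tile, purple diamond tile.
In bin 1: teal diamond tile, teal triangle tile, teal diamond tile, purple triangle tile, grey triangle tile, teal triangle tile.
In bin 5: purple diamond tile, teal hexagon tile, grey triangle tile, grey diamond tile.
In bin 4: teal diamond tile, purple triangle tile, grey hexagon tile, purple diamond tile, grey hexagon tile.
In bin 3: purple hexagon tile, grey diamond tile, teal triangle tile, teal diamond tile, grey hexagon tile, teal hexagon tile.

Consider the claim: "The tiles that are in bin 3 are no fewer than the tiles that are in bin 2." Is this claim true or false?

There are 6 tiles in bin 3.
There are 5 tiles in bin 2.
The claim requires 6 ≥ 5, which holds.

True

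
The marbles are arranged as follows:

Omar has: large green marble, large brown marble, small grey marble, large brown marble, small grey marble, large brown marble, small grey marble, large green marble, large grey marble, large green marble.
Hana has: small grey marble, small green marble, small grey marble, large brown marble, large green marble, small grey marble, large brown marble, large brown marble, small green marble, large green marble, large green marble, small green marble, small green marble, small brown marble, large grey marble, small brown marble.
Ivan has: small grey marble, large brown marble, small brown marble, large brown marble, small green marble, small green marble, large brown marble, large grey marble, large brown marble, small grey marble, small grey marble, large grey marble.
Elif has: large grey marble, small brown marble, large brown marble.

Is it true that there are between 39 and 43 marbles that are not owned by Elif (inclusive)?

False

Count of marbles that are not owned by Elif: 38.
The claim requires 39 ≤ 38 ≤ 43, which does not hold.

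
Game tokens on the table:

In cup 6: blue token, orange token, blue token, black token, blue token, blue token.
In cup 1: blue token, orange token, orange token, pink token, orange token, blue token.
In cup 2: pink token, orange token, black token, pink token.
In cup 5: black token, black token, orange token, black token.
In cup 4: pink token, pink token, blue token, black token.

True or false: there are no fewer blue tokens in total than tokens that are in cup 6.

blue tokens: 7.
tokens in cup 6: 6.
The claim requires 7 ≥ 6, which holds.

True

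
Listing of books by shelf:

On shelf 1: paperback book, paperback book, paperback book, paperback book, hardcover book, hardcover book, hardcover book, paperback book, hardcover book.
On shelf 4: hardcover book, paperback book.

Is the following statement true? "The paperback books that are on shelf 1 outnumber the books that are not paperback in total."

False

There are 5 paperback books on shelf 1.
There are 5 books that are not paperback.
The claim requires 5 > 5, which does not hold.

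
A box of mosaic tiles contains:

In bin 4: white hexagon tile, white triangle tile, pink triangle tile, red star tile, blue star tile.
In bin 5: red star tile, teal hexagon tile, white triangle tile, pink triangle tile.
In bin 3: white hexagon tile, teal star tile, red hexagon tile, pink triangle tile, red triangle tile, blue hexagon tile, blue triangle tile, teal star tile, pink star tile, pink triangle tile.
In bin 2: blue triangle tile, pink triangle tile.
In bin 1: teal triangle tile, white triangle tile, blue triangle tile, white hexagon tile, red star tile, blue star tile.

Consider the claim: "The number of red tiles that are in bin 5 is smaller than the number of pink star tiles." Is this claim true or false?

False

There is 1 red tile in bin 5.
There is 1 pink star tile.
The claim requires 1 < 1, which does not hold.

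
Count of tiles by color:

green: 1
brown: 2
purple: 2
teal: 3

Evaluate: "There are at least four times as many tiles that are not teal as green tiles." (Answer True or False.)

There are 5 tiles that are not teal.
There is 1 green tile.
The claim requires 5 ≥ 4 × 1 = 4, which holds.

True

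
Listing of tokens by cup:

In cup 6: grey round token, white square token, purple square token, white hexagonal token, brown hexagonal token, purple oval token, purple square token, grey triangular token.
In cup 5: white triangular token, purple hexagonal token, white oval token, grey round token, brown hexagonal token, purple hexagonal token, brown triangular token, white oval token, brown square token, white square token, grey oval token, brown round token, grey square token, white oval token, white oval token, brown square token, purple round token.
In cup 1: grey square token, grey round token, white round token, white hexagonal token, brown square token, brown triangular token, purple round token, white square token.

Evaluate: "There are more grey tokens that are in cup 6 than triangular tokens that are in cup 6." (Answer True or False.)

True

|grey tokens in cup 6| = 2.
|triangular tokens in cup 6| = 1.
The claim requires 2 > 1, which holds.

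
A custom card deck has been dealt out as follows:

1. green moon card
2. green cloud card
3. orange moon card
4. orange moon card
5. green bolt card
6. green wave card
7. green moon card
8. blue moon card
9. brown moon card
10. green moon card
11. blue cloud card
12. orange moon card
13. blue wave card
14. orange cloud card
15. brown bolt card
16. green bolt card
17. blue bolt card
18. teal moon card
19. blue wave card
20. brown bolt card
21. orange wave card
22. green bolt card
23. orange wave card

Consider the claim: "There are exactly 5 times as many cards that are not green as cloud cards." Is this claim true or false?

True

cards that are not green: 15.
cloud cards: 3.
The claim requires 15 = 5 × 3 = 15, which holds.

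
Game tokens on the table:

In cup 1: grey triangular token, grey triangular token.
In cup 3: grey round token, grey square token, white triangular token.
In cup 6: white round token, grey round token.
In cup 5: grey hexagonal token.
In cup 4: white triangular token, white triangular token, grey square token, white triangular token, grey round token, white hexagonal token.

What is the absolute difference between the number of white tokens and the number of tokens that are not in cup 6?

6

white tokens: 6. tokens that are not in cup 6: 12.
|6 − 12| = 12 − 6 = 6.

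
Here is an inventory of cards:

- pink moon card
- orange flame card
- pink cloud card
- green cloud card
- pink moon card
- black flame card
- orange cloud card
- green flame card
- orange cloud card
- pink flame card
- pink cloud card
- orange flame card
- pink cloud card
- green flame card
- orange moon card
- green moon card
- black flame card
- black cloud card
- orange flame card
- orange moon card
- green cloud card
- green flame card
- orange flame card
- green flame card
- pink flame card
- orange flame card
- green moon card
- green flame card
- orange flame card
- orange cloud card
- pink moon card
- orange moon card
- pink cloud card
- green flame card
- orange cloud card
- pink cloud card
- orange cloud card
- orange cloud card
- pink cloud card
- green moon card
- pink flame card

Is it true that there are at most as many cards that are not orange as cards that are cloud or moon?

False

cards that are not orange: 26.
cards that are cloud or moon: 24.
The claim requires 26 ≤ 24, which does not hold.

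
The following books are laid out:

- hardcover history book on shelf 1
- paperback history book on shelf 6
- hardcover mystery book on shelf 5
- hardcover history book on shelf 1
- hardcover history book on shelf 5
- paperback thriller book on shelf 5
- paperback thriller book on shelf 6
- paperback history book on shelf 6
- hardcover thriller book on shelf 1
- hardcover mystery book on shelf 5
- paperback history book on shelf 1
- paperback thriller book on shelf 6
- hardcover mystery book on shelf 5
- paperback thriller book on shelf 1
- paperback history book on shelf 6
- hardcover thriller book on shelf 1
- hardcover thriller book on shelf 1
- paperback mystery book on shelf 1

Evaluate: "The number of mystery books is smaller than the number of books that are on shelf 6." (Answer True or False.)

There are 4 mystery books.
There are 5 books on shelf 6.
The claim requires 4 < 5, which holds.

True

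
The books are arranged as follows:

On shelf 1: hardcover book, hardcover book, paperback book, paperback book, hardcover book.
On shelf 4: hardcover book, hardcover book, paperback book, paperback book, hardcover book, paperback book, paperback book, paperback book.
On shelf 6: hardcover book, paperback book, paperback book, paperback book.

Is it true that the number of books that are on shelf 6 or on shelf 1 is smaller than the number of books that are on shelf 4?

False

|books on shelf 6 or on shelf 1| = 9.
|books on shelf 4| = 8.
The claim requires 9 < 8, which does not hold.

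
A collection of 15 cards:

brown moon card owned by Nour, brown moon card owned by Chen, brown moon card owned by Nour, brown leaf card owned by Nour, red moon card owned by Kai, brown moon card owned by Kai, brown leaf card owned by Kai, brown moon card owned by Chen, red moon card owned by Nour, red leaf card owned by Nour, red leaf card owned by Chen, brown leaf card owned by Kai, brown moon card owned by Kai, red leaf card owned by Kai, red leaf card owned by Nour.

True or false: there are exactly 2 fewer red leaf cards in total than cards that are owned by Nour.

True

red leaf cards: 4.
cards owned by Nour: 6.
The claim requires 6 − 4 (= 2) to equal 2, which holds.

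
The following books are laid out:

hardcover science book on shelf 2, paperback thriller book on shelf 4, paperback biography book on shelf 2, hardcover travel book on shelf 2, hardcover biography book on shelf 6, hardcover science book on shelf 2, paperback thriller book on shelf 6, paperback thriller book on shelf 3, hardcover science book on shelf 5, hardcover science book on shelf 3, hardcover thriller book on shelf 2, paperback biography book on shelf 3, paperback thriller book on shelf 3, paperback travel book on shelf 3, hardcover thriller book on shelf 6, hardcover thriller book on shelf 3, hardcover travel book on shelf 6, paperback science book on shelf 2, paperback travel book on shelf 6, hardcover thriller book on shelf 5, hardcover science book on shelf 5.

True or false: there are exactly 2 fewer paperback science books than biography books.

There is 1 paperback science book.
There are 3 biography books.
The claim requires 3 − 1 (= 2) to equal 2, which holds.

True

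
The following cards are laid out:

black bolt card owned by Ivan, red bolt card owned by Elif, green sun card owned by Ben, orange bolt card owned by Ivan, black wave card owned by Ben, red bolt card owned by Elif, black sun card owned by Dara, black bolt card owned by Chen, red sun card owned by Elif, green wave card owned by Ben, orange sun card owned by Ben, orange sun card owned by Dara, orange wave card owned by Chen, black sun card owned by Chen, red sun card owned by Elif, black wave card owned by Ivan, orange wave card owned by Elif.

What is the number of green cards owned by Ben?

2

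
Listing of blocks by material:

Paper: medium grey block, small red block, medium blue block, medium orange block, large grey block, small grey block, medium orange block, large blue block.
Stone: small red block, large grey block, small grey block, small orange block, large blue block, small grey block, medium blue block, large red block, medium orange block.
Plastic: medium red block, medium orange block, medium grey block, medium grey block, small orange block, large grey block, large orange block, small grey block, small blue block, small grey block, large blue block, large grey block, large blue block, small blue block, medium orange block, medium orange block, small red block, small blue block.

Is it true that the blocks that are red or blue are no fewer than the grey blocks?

There are 14 blocks that are red or blue.
There are 12 grey blocks.
The claim requires 14 ≥ 12, which holds.

True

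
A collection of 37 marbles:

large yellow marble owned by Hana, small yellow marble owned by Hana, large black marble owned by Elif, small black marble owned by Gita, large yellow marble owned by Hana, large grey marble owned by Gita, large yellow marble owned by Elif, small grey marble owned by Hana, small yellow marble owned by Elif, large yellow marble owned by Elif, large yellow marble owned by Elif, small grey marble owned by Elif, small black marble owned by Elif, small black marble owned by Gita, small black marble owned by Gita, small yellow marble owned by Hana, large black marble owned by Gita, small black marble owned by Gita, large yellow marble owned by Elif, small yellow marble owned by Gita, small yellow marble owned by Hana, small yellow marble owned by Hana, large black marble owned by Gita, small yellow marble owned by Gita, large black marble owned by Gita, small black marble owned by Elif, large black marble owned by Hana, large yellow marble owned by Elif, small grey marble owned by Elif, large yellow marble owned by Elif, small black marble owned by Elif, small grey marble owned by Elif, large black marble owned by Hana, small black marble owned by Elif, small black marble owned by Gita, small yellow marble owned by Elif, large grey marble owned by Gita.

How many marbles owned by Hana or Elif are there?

25

Elif: 16; Hana: 9; together 16 + 9 = 25.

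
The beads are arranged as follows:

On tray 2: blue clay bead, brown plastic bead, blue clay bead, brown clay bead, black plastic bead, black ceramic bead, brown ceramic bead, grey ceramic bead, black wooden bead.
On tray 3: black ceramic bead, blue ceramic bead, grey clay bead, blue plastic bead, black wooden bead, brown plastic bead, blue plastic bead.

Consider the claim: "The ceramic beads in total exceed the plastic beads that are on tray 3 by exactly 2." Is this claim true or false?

True

|ceramic beads| = 5.
|plastic beads on tray 3| = 3.
The claim requires 5 − 3 (= 2) to equal 2, which holds.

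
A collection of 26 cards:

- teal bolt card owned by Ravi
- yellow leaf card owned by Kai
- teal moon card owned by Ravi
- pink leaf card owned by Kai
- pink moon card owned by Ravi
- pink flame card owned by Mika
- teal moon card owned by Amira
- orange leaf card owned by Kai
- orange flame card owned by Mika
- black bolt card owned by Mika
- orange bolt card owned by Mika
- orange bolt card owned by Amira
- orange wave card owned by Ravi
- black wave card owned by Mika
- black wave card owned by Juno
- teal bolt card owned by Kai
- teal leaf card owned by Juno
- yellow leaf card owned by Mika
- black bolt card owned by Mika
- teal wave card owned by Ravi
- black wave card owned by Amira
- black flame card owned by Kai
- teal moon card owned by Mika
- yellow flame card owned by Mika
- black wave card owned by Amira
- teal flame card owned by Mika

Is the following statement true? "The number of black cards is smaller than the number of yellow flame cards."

False

black cards: 7.
yellow flame cards: 1.
The claim requires 7 < 1, which does not hold.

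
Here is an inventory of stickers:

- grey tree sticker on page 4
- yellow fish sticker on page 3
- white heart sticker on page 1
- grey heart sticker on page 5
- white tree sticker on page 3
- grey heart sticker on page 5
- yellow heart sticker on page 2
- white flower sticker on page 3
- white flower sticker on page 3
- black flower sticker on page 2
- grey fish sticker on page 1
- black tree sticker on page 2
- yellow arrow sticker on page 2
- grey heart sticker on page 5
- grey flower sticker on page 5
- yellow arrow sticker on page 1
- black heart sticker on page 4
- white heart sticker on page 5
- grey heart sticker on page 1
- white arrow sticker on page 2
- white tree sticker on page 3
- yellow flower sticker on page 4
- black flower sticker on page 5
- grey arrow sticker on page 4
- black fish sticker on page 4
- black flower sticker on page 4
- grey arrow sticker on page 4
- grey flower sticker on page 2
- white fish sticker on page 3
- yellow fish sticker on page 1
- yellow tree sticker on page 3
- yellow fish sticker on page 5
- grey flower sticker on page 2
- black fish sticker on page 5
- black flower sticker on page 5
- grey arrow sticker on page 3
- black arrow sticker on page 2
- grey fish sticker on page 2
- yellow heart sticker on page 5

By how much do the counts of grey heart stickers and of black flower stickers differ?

0

grey heart stickers: 4. black flower stickers: 4.
|4 − 4| = 4 − 4 = 0.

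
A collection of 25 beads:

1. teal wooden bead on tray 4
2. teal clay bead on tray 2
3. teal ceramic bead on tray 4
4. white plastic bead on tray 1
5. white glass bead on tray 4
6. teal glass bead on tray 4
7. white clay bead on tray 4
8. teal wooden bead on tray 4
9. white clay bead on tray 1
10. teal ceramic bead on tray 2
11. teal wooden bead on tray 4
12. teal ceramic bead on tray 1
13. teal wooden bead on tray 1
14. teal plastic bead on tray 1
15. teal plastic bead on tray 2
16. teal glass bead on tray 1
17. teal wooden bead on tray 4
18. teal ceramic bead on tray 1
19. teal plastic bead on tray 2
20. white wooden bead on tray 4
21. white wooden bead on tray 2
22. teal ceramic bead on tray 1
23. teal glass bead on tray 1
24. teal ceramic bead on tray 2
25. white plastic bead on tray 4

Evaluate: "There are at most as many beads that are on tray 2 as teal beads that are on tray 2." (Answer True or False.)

False

There are 6 beads on tray 2.
There are 5 teal beads on tray 2.
The claim requires 6 ≤ 5, which does not hold.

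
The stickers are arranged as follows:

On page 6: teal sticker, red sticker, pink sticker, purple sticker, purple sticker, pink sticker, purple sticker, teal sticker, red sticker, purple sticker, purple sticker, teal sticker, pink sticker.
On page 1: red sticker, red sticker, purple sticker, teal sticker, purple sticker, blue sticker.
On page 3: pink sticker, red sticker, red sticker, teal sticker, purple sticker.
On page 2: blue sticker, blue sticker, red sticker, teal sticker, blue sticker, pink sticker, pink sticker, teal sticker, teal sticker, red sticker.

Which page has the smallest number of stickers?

Counts by page: page 6→13, page 2→10, page 1→6, page 3→5.
The minimum is 5, held uniquely by page 3.

page 3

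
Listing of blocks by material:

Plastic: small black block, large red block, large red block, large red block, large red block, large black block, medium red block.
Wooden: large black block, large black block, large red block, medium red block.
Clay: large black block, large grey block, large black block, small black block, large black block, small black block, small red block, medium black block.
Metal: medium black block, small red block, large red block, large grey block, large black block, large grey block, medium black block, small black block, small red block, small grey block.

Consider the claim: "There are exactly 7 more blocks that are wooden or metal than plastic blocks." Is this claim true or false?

True

|blocks that are wooden or metal| = 14.
|plastic blocks| = 7.
The claim requires 14 − 7 (= 7) to equal 7, which holds.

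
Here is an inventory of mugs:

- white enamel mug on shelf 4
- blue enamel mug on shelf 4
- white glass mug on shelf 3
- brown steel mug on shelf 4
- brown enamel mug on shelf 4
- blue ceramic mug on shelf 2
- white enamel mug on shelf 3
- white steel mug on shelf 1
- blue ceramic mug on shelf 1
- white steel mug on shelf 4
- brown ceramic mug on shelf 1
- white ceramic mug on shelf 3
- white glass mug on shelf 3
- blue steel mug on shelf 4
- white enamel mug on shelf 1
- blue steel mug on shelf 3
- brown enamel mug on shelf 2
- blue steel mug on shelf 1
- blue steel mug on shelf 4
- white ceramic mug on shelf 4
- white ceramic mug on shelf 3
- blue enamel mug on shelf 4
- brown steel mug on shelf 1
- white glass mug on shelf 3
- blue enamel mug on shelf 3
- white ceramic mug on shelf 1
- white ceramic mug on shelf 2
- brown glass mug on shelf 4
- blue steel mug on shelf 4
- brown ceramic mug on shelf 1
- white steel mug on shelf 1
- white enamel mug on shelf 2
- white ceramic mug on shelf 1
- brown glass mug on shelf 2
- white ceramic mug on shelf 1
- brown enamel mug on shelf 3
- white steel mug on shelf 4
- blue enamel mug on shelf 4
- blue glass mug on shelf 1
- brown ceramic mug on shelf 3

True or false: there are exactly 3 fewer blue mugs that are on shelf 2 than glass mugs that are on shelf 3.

False

|blue mugs on shelf 2| = 1.
|glass mugs on shelf 3| = 3.
The claim requires 3 − 1 (= 2) to equal 3, which does not hold.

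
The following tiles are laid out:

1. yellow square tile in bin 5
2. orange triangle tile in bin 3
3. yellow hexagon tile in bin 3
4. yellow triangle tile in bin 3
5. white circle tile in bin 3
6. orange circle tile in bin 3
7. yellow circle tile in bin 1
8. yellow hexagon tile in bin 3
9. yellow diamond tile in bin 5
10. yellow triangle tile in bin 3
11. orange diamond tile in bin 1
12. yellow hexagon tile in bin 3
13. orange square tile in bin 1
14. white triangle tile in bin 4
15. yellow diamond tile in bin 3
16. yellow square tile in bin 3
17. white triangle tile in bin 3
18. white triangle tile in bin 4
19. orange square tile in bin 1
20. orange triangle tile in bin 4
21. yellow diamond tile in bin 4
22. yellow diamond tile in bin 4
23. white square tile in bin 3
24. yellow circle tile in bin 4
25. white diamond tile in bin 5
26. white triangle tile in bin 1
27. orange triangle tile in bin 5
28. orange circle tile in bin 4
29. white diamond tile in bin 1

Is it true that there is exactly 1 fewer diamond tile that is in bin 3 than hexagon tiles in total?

False

There is 1 diamond tile in bin 3.
There are 3 hexagon tiles.
The claim requires 3 − 1 (= 2) to equal 1, which does not hold.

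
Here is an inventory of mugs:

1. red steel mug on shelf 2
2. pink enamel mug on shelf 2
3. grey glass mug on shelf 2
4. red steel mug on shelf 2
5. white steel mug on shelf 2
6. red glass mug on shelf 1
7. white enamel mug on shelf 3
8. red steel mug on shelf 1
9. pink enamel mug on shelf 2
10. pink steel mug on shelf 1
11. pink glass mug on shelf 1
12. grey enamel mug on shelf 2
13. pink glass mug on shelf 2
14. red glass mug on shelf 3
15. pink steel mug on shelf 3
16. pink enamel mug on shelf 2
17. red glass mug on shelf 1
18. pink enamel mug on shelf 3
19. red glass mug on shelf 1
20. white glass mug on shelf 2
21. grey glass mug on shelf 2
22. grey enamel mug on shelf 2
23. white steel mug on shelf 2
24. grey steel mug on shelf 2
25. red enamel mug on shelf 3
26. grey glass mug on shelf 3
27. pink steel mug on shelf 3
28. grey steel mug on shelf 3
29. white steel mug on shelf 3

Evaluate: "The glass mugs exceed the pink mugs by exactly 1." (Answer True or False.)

glass mugs: 10.
pink mugs: 9.
The claim requires 10 − 9 (= 1) to equal 1, which holds.

True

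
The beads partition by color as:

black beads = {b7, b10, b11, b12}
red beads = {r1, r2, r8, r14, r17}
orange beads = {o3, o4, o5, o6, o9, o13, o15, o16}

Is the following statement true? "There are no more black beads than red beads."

There are 4 black beads.
There are 5 red beads.
The claim requires 4 ≤ 5, which holds.

True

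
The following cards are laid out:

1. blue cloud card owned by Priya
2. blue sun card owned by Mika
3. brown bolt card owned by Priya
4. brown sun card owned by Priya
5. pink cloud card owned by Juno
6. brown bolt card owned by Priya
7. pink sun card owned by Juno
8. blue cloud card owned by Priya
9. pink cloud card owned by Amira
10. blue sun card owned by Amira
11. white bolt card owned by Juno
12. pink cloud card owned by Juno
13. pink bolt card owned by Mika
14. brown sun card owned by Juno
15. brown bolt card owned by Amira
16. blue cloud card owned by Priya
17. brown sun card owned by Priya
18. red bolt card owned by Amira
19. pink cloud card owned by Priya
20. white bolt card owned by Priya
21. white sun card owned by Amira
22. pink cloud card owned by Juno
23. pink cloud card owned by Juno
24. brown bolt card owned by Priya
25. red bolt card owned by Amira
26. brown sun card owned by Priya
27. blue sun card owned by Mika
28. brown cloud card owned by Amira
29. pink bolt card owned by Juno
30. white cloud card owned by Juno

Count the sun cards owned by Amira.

2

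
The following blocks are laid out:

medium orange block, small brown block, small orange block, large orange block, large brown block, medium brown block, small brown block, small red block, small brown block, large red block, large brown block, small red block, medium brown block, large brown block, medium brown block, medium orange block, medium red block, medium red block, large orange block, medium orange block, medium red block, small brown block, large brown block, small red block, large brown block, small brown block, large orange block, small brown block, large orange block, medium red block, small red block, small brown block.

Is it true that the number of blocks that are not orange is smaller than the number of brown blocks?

blocks that are not orange: 24.
brown blocks: 15.
The claim requires 24 < 15, which does not hold.

False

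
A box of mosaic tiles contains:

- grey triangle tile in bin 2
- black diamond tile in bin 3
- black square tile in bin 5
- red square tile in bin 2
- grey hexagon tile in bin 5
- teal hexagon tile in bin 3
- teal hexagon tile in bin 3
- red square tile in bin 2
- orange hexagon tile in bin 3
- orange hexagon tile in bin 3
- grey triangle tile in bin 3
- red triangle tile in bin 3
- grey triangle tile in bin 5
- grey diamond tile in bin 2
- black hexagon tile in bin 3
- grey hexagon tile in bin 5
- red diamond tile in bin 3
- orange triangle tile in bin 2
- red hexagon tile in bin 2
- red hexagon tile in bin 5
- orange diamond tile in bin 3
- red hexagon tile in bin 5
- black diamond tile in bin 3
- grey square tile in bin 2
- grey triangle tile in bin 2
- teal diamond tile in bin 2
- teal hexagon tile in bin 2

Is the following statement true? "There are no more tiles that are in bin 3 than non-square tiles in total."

|tiles in bin 3| = 11.
|non-square tiles| = 23.
The claim requires 11 ≤ 23, which holds.

True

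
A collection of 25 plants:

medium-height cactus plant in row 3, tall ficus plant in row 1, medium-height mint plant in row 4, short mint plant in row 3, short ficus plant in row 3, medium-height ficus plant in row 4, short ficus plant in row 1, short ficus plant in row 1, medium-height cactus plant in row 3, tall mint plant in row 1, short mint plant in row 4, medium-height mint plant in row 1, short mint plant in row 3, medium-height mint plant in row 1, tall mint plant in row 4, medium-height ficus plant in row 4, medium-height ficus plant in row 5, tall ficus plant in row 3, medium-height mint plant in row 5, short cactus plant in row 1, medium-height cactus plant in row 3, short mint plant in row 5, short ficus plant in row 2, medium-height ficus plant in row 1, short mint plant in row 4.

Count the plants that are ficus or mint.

21

ficus: 10; mint: 11; together 10 + 11 = 21.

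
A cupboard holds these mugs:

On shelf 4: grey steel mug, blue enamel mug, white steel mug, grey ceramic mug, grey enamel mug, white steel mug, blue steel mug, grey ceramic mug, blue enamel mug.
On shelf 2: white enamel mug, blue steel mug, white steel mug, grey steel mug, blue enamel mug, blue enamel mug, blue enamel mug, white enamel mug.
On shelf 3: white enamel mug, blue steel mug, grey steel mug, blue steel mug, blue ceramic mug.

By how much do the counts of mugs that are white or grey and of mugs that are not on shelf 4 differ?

1

mugs that are white or grey: 12. mugs that are not on shelf 4: 13.
|12 − 13| = 13 − 12 = 1.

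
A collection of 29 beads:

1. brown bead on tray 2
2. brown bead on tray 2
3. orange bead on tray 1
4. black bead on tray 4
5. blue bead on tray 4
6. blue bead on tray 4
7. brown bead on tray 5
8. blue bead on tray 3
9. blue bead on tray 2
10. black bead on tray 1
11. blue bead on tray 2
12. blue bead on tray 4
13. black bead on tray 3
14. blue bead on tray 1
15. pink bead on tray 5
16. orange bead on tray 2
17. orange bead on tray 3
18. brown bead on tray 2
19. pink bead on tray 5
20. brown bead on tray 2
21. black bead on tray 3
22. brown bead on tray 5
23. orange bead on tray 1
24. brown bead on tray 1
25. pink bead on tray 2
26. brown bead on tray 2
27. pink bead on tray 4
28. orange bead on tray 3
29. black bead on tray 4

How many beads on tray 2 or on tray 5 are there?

on tray 2: 9; on tray 5: 4; together 9 + 4 = 13.

13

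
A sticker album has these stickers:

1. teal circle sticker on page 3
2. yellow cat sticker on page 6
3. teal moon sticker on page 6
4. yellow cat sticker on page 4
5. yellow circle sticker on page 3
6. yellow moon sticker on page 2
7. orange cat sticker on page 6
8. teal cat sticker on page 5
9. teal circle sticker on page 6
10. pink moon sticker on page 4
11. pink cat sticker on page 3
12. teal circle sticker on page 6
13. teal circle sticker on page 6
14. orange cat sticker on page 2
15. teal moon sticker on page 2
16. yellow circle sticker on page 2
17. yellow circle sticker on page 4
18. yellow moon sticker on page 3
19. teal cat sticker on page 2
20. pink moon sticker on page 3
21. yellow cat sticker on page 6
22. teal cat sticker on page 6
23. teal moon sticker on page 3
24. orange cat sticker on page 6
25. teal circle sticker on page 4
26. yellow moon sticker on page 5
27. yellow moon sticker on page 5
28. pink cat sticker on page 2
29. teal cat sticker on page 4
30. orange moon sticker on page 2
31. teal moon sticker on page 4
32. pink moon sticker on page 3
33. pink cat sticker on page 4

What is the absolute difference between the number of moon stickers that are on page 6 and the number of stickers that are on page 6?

moon stickers on page 6: 1. stickers on page 6: 9.
|1 − 9| = 9 − 1 = 8.

8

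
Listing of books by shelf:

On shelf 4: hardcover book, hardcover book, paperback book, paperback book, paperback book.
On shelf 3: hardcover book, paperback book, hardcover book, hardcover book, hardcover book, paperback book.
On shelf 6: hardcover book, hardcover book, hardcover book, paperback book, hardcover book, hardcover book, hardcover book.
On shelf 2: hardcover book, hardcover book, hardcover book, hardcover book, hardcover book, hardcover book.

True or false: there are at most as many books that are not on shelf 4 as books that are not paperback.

False

There are 19 books that are not on shelf 4.
There are 18 books that are not paperback.
The claim requires 19 ≤ 18, which does not hold.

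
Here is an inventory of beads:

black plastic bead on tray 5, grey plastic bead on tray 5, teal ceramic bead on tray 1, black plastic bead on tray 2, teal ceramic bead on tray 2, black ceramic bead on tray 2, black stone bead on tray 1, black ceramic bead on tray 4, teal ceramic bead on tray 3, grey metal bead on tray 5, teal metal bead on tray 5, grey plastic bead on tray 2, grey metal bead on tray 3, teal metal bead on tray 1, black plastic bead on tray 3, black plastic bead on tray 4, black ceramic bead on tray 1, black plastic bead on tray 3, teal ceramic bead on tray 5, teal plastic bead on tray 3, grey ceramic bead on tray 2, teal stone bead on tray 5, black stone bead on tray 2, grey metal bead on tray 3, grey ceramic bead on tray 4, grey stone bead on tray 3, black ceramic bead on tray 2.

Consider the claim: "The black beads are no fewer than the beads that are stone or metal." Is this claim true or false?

True

black beads: 11.
beads that are stone or metal: 9.
The claim requires 11 ≥ 9, which holds.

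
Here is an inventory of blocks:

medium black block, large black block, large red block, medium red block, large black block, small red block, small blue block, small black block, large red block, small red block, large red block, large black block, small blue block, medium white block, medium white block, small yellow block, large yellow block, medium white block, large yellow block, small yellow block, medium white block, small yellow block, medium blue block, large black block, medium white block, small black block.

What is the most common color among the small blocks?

yellow

Counts by color (restricted to small blocks): yellow 3, red 2, black 2, blue 2.
The maximum is 3, held uniquely by yellow.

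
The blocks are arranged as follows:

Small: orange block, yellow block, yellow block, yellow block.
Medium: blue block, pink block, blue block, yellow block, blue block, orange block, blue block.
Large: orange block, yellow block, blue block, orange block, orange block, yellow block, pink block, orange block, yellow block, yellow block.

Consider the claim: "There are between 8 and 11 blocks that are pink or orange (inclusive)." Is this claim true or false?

|blocks that are pink or orange| = 8.
The claim requires 8 ≤ 8 ≤ 11, which holds.

True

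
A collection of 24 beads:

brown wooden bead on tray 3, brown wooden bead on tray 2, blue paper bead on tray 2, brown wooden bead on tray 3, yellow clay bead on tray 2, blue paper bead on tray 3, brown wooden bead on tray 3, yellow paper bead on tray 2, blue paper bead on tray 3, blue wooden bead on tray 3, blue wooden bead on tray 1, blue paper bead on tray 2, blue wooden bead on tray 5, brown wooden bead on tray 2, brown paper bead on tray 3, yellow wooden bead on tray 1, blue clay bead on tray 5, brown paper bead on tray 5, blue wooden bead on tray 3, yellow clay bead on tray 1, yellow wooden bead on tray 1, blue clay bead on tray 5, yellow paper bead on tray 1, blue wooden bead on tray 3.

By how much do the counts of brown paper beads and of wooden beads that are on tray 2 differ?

brown paper beads: 2. wooden beads on tray 2: 2.
|2 − 2| = 2 − 2 = 0.

0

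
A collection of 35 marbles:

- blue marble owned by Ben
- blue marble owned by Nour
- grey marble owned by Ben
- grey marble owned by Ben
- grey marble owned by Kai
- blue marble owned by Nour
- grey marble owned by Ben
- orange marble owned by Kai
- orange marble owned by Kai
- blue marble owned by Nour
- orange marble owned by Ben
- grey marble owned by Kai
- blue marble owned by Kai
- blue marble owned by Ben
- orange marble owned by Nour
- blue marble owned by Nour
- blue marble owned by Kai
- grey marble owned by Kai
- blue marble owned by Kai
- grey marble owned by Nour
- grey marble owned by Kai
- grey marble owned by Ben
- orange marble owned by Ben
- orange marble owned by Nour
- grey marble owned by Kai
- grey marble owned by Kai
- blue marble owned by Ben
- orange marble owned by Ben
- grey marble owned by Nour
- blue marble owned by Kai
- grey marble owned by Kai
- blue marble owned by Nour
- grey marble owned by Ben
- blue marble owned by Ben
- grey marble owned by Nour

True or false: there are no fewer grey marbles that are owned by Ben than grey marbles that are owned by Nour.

True

grey marbles owned by Ben: 5.
grey marbles owned by Nour: 3.
The claim requires 5 ≥ 3, which holds.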